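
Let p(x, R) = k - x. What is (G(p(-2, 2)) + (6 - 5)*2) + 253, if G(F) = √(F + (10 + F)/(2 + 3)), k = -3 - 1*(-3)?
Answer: 255 + √110/5 ≈ 257.10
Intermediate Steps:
k = 0 (k = -3 + 3 = 0)
p(x, R) = -x (p(x, R) = 0 - x = -x)
G(F) = √(2 + 6*F/5) (G(F) = √(F + (10 + F)/5) = √(F + (10 + F)*(⅕)) = √(F + (2 + F/5)) = √(2 + 6*F/5))
(G(p(-2, 2)) + (6 - 5)*2) + 253 = (√(50 + 30*(-1*(-2)))/5 + (6 - 5)*2) + 253 = (√(50 + 30*2)/5 + 1*2) + 253 = (√(50 + 60)/5 + 2) + 253 = (√110/5 + 2) + 253 = (2 + √110/5) + 253 = 255 + √110/5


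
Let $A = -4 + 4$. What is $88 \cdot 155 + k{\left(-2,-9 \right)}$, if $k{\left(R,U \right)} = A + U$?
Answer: $13631$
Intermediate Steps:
$A = 0$
$k{\left(R,U \right)} = U$ ($k{\left(R,U \right)} = 0 + U = U$)
$88 \cdot 155 + k{\left(-2,-9 \right)} = 88 \cdot 155 - 9 = 13640 - 9 = 13631$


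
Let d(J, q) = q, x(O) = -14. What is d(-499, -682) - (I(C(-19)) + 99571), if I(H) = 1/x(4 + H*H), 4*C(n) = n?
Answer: -1403541/14 ≈ -1.0025e+5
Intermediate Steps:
C(n) = n/4
I(H) = -1/14 (I(H) = 1/(-14) = -1/14)
d(-499, -682) - (I(C(-19)) + 99571) = -682 - (-1/14 + 99571) = -682 - 1*1393993/14 = -682 - 1393993/14 = -1403541/14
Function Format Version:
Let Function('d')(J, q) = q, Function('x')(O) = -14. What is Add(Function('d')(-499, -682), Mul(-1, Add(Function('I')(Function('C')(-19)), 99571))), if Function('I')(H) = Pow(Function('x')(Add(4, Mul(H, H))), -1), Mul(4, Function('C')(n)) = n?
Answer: Rational(-1403541, 14) ≈ -1.0025e+5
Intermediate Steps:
Function('C')(n) = Mul(Rational(1, 4), n)
Function('I')(H) = Rational(-1, 14) (Function('I')(H) = Pow(-14, -1) = Rational(-1, 14))
Add(Function('d')(-499, -682), Mul(-1, Add(Function('I')(Function('C')(-19)), 99571))) = Add(-682, Mul(-1, Add(Rational(-1, 14), 99571))) = Add(-682, Mul(-1, Rational(1393993, 14))) = Add(-682, Rational(-1393993, 14)) = Rational(-1403541, 14)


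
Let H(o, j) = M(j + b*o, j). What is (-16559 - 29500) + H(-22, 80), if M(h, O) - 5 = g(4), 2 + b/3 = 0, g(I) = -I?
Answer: -46058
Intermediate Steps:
b = -6 (b = -6 + 3*0 = -6 + 0 = -6)
M(h, O) = 1 (M(h, O) = 5 - 1*4 = 5 - 4 = 1)
H(o, j) = 1
(-16559 - 29500) + H(-22, 80) = (-16559 - 29500) + 1 = -46059 + 1 = -46058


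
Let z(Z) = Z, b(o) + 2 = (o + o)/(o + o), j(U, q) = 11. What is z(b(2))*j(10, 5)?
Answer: -11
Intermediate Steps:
b(o) = -1 (b(o) = -2 + (o + o)/(o + o) = -2 + (2*o)/((2*o)) = -2 + (2*o)*(1/(2*o)) = -2 + 1 = -1)
z(b(2))*j(10, 5) = -1*11 = -11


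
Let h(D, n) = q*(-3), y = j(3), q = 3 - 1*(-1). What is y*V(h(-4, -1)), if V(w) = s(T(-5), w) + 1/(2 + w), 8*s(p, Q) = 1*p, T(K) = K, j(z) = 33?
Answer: -957/40 ≈ -23.925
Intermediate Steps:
q = 4 (q = 3 + 1 = 4)
s(p, Q) = p/8 (s(p, Q) = (1*p)/8 = p/8)
y = 33
h(D, n) = -12 (h(D, n) = 4*(-3) = -12)
V(w) = -5/8 + 1/(2 + w) (V(w) = (1/8)*(-5) + 1/(2 + w) = -5/8 + 1/(2 + w))
y*V(h(-4, -1)) = 33*((-2 - 5*(-12))/(8*(2 - 12))) = 33*((1/8)*(-2 + 60)/(-10)) = 33*((1/8)*(-1/10)*58) = 33*(-29/40) = -957/40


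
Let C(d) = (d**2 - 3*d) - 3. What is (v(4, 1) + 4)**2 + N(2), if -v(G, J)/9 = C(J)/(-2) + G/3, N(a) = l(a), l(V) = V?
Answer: 3729/4 ≈ 932.25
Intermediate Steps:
C(d) = -3 + d**2 - 3*d
N(a) = a
v(G, J) = -27/2 - 3*G - 27*J/2 + 9*J**2/2 (v(G, J) = -9*((-3 + J**2 - 3*J)/(-2) + G/3) = -9*((-3 + J**2 - 3*J)*(-1/2) + G*(1/3)) = -9*((3/2 - J**2/2 + 3*J/2) + G/3) = -9*(3/2 - J**2/2 + G/3 + 3*J/2) = -27/2 - 3*G - 27*J/2 + 9*J**2/2)
(v(4, 1) + 4)**2 + N(2) = ((-27/2 - 3*4 - 27/2*1 + (9/2)*1**2) + 4)**2 + 2 = ((-27/2 - 12 - 27/2 + (9/2)*1) + 4)**2 + 2 = ((-27/2 - 12 - 27/2 + 9/2) + 4)**2 + 2 = (-69/2 + 4)**2 + 2 = (-61/2)**2 + 2 = 3721/4 + 2 = 3729/4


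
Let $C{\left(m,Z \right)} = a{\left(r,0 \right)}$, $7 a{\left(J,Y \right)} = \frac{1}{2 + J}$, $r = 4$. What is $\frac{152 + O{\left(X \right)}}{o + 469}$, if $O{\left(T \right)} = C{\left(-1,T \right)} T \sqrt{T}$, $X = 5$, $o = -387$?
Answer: $\frac{76}{41} + \frac{5 \sqrt{5}}{3444} \approx 1.8569$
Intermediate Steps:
$a{\left(J,Y \right)} = \frac{1}{7 \left(2 + J\right)}$
$C{\left(m,Z \right)} = \frac{1}{42}$ ($C{\left(m,Z \right)} = \frac{1}{7 \left(2 + 4\right)} = \frac{1}{7 \cdot 6} = \frac{1}{7} \cdot \frac{1}{6} = \frac{1}{42}$)
$O{\left(T \right)} = \frac{T^{\frac{3}{2}}}{42}$ ($O{\left(T \right)} = \frac{T}{42} \sqrt{T} = \frac{T^{\frac{3}{2}}}{42}$)
$\frac{152 + O{\left(X \right)}}{o + 469} = \frac{152 + \frac{5^{\frac{3}{2}}}{42}}{-387 + 469} = \frac{152 + \frac{5 \sqrt{5}}{42}}{82} = \left(152 + \frac{5 \sqrt{5}}{42}\right) \frac{1}{82} = \frac{76}{41} + \frac{5 \sqrt{5}}{3444}$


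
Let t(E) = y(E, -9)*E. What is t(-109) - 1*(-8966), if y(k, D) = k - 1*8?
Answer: 21719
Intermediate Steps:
y(k, D) = -8 + k (y(k, D) = k - 8 = -8 + k)
t(E) = E*(-8 + E) (t(E) = (-8 + E)*E = E*(-8 + E))
t(-109) - 1*(-8966) = -109*(-8 - 109) - 1*(-8966) = -109*(-117) + 8966 = 12753 + 8966 = 21719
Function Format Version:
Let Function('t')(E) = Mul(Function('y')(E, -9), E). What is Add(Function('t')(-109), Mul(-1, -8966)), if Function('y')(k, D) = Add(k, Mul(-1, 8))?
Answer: 21719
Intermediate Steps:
Function('y')(k, D) = Add(-8, k) (Function('y')(k, D) = Add(k, -8) = Add(-8, k))
Function('t')(E) = Mul(E, Add(-8, E)) (Function('t')(E) = Mul(Add(-8, E), E) = Mul(E, Add(-8, E)))
Add(Function('t')(-109), Mul(-1, -8966)) = Add(Mul(-109, Add(-8, -109)), Mul(-1, -8966)) = Add(Mul(-109, -117), 8966) = Add(12753, 8966) = 21719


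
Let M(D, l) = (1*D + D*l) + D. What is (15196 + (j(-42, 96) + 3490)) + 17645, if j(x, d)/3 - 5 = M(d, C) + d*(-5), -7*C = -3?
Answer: 249238/7 ≈ 35605.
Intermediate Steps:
C = 3/7 (C = -⅐*(-3) = 3/7 ≈ 0.42857)
M(D, l) = 2*D + D*l (M(D, l) = (D + D*l) + D = 2*D + D*l)
j(x, d) = 15 - 54*d/7 (j(x, d) = 15 + 3*(d*(2 + 3/7) + d*(-5)) = 15 + 3*(d*(17/7) - 5*d) = 15 + 3*(17*d/7 - 5*d) = 15 + 3*(-18*d/7) = 15 - 54*d/7)
(15196 + (j(-42, 96) + 3490)) + 17645 = (15196 + ((15 - 54/7*96) + 3490)) + 17645 = (15196 + ((15 - 5184/7) + 3490)) + 17645 = (15196 + (-5079/7 + 3490)) + 17645 = (15196 + 19351/7) + 17645 = 125723/7 + 17645 = 249238/7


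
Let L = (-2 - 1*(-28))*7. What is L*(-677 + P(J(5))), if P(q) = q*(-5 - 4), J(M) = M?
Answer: -131404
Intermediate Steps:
L = 182 (L = (-2 + 28)*7 = 26*7 = 182)
P(q) = -9*q (P(q) = q*(-9) = -9*q)
L*(-677 + P(J(5))) = 182*(-677 - 9*5) = 182*(-677 - 45) = 182*(-722) = -131404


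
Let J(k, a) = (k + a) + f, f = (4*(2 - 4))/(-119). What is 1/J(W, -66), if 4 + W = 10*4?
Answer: -119/3562 ≈ -0.033408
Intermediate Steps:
f = 8/119 (f = (4*(-2))*(-1/119) = -8*(-1/119) = 8/119 ≈ 0.067227)
W = 36 (W = -4 + 10*4 = -4 + 40 = 36)
J(k, a) = 8/119 + a + k (J(k, a) = (k + a) + 8/119 = (a + k) + 8/119 = 8/119 + a + k)
1/J(W, -66) = 1/(8/119 - 66 + 36) = 1/(-3562/119) = -119/3562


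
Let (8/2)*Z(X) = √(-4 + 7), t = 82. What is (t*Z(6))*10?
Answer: 205*√3 ≈ 355.07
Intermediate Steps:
Z(X) = √3/4 (Z(X) = √(-4 + 7)/4 = √3/4)
(t*Z(6))*10 = (82*(√3/4))*10 = (41*√3/2)*10 = 205*√3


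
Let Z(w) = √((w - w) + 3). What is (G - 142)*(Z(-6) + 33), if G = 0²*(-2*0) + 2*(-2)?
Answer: -4818 - 146*√3 ≈ -5070.9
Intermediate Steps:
Z(w) = √3 (Z(w) = √(0 + 3) = √3)
G = -4 (G = 0*0 - 4 = 0 - 4 = -4)
(G - 142)*(Z(-6) + 33) = (-4 - 142)*(√3 + 33) = -146*(33 + √3) = -4818 - 146*√3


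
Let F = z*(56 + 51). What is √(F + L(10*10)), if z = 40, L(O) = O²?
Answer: 2*√3570 ≈ 119.50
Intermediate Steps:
F = 4280 (F = 40*(56 + 51) = 40*107 = 4280)
√(F + L(10*10)) = √(4280 + (10*10)²) = √(4280 + 100²) = √(4280 + 10000) = √14280 = 2*√3570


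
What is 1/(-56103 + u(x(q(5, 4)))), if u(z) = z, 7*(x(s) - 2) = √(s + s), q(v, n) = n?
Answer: -2748949/154218787841 - 14*√2/154218787841 ≈ -1.7825e-5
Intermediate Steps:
x(s) = 2 + √2*√s/7 (x(s) = 2 + √(s + s)/7 = 2 + √(2*s)/7 = 2 + (√2*√s)/7 = 2 + √2*√s/7)
1/(-56103 + u(x(q(5, 4)))) = 1/(-56103 + (2 + √2*√4/7)) = 1/(-56103 + (2 + (⅐)*√2*2)) = 1/(-56103 + (2 + 2*√2/7)) = 1/(-56101 + 2*√2/7)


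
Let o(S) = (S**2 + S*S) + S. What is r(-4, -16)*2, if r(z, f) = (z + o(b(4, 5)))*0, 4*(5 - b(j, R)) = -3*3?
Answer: 0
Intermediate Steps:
b(j, R) = 29/4 (b(j, R) = 5 - (-3)*3/4 = 5 - 1/4*(-9) = 5 + 9/4 = 29/4)
o(S) = S + 2*S**2 (o(S) = (S**2 + S**2) + S = 2*S**2 + S = S + 2*S**2)
r(z, f) = 0 (r(z, f) = (z + 29*(1 + 2*(29/4))/4)*0 = (z + 29*(1 + 29/2)/4)*0 = (z + (29/4)*(31/2))*0 = (z + 899/8)*0 = (899/8 + z)*0 = 0)
r(-4, -16)*2 = 0*2 = 0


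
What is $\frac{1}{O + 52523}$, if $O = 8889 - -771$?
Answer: $\frac{1}{62183} \approx 1.6082 \cdot 10^{-5}$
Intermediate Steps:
$O = 9660$ ($O = 8889 + 771 = 9660$)
$\frac{1}{O + 52523} = \frac{1}{9660 + 52523} = \frac{1}{62183}$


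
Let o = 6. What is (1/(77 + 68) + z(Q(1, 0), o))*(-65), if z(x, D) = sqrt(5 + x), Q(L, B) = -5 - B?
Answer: -13/29 ≈ -0.44828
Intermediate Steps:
(1/(77 + 68) + z(Q(1, 0), o))*(-65) = (1/(77 + 68) + sqrt(5 + (-5 - 1*0)))*(-65) = (1/145 + sqrt(5 + (-5 + 0)))*(-65) = (1/145 + sqrt(5 - 5))*(-65) = (1/145 + sqrt(0))*(-65) = (1/145 + 0)*(-65) = (1/145)*(-65) = -13/29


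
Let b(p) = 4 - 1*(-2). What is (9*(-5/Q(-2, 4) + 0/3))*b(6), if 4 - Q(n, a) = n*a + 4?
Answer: -135/4 ≈ -33.750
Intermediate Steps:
b(p) = 6 (b(p) = 4 + 2 = 6)
Q(n, a) = -a*n (Q(n, a) = 4 - (n*a + 4) = 4 - (a*n + 4) = 4 - (4 + a*n) = 4 + (-4 - a*n) = -a*n)
(9*(-5/Q(-2, 4) + 0/3))*b(6) = (9*(-5/((-1*4*(-2))) + 0/3))*6 = (9*(-5/8 + 0*(⅓)))*6 = (9*(-5*⅛ + 0))*6 = (9*(-5/8 + 0))*6 = (9*(-5/8))*6 = -45/8*6 = -135/4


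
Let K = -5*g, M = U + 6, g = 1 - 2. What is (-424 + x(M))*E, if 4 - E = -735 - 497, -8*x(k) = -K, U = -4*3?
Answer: -1046583/2 ≈ -5.2329e+5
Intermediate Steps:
U = -12
g = -1
M = -6 (M = -12 + 6 = -6)
K = 5 (K = -5*(-1) = 5)
x(k) = 5/8 (x(k) = -(-1)*5/8 = -⅛*(-5) = 5/8)
E = 1236 (E = 4 - (-735 - 497) = 4 - 1*(-1232) = 4 + 1232 = 1236)
(-424 + x(M))*E = (-424 + 5/8)*1236 = -3387/8*1236 = -1046583/2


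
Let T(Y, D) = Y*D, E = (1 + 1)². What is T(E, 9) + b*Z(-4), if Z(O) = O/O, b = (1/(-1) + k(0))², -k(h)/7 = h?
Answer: 37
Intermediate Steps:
k(h) = -7*h
E = 4 (E = 2² = 4)
b = 1 (b = (1/(-1) - 7*0)² = (-1 + 0)² = (-1)² = 1)
T(Y, D) = D*Y
Z(O) = 1
T(E, 9) + b*Z(-4) = 9*4 + 1*1 = 36 + 1 = 37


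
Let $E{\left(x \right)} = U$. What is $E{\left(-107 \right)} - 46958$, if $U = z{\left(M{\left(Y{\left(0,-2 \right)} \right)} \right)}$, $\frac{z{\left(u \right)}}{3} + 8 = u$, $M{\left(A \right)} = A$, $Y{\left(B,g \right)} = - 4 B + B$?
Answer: $-46982$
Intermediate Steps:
$Y{\left(B,g \right)} = - 3 B$
$z{\left(u \right)} = -24 + 3 u$
$U = -24$ ($U = -24 + 3 \left(\left(-3\right) 0\right) = -24 + 3 \cdot 0 = -24 + 0 = -24$)
$E{\left(x \right)} = -24$
$E{\left(-107 \right)} - 46958 = -24 - 46958 = -46982$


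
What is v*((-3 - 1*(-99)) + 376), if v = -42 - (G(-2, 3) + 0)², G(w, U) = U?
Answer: -24072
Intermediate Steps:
v = -51 (v = -42 - (3 + 0)² = -42 - 1*3² = -42 - 1*9 = -42 - 9 = -51)
v*((-3 - 1*(-99)) + 376) = -51*((-3 - 1*(-99)) + 376) = -51*((-3 + 99) + 376) = -51*(96 + 376) = -51*472 = -24072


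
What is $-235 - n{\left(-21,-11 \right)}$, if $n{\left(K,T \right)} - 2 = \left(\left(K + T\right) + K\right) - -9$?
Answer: $-193$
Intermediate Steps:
$n{\left(K,T \right)} = 11 + T + 2 K$ ($n{\left(K,T \right)} = 2 - \left(-9 - T - 2 K\right) = 2 + \left(\left(T + 2 K\right) + 9\right) = 2 + \left(9 + T + 2 K\right) = 11 + T + 2 K$)
$-235 - n{\left(-21,-11 \right)} = -235 - \left(11 - 11 + 2 \left(-21\right)\right) = -235 - \left(11 - 11 - 42\right) = -235 - -42 = -235 + 42 = -193$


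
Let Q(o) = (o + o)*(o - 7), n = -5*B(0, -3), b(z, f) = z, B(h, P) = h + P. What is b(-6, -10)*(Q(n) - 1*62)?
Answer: -1068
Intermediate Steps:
B(h, P) = P + h
n = 15 (n = -5*(-3 + 0) = -5*(-3) = 15)
Q(o) = 2*o*(-7 + o) (Q(o) = (2*o)*(-7 + o) = 2*o*(-7 + o))
b(-6, -10)*(Q(n) - 1*62) = -6*(2*15*(-7 + 15) - 1*62) = -6*(2*15*8 - 62) = -6*(240 - 62) = -6*178 = -1068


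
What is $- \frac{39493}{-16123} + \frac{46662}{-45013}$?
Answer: $\frac{1025366983}{725744599} \approx 1.4128$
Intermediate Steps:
$- \frac{39493}{-16123} + \frac{46662}{-45013} = \left(-39493\right) \left(- \frac{1}{16123}\right) + 46662 \left(- \frac{1}{45013}\right) = \frac{39493}{16123} - \frac{46662}{45013} = \frac{1025366983}{725744599}$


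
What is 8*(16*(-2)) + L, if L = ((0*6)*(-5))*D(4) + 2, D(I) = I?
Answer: -254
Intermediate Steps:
L = 2 (L = ((0*6)*(-5))*4 + 2 = (0*(-5))*4 + 2 = 0*4 + 2 = 0 + 2 = 2)
8*(16*(-2)) + L = 8*(16*(-2)) + 2 = 8*(-32) + 2 = -256 + 2 = -254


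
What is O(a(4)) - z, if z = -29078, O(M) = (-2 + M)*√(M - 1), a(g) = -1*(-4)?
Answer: 29078 + 2*√3 ≈ 29081.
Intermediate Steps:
a(g) = 4
O(M) = √(-1 + M)*(-2 + M) (O(M) = (-2 + M)*√(-1 + M) = √(-1 + M)*(-2 + M))
O(a(4)) - z = √(-1 + 4)*(-2 + 4) - 1*(-29078) = √3*2 + 29078 = 2*√3 + 29078 = 29078 + 2*√3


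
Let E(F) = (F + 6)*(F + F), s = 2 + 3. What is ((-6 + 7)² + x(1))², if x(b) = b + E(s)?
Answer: 12544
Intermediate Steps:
s = 5
E(F) = 2*F*(6 + F) (E(F) = (6 + F)*(2*F) = 2*F*(6 + F))
x(b) = 110 + b (x(b) = b + 2*5*(6 + 5) = b + 2*5*11 = b + 110 = 110 + b)
((-6 + 7)² + x(1))² = ((-6 + 7)² + (110 + 1))² = (1² + 111)² = (1 + 111)² = 112² = 12544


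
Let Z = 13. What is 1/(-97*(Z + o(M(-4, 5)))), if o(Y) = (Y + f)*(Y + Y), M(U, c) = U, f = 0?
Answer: -1/4365 ≈ -0.00022910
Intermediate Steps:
o(Y) = 2*Y**2 (o(Y) = (Y + 0)*(Y + Y) = Y*(2*Y) = 2*Y**2)
1/(-97*(Z + o(M(-4, 5)))) = 1/(-97*(13 + 2*(-4)**2)) = 1/(-97*(13 + 2*16)) = 1/(-97*(13 + 32)) = 1/(-97*45) = 1/(-4365) = -1/4365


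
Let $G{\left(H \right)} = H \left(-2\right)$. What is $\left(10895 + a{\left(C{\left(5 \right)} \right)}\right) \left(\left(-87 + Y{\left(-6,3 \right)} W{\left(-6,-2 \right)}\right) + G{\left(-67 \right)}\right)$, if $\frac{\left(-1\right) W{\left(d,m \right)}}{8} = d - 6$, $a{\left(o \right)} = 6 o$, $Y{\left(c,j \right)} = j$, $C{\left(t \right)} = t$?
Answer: $3659875$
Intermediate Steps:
$G{\left(H \right)} = - 2 H$
$W{\left(d,m \right)} = 48 - 8 d$ ($W{\left(d,m \right)} = - 8 \left(d - 6\right) = - 8 \left(-6 + d\right) = 48 - 8 d$)
$\left(10895 + a{\left(C{\left(5 \right)} \right)}\right) \left(\left(-87 + Y{\left(-6,3 \right)} W{\left(-6,-2 \right)}\right) + G{\left(-67 \right)}\right) = \left(10895 + 6 \cdot 5\right) \left(\left(-87 + 3 \left(48 - -48\right)\right) - -134\right) = \left(10895 + 30\right) \left(\left(-87 + 3 \left(48 + 48\right)\right) + 134\right) = 10925 \left(\left(-87 + 3 \cdot 96\right) + 134\right) = 10925 \left(\left(-87 + 288\right) + 134\right) = 10925 \left(201 + 134\right) = 10925 \cdot 335 = 3659875$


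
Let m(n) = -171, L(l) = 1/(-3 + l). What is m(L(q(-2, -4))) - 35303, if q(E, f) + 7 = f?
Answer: -35474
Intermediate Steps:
q(E, f) = -7 + f
m(L(q(-2, -4))) - 35303 = -171 - 35303 = -35474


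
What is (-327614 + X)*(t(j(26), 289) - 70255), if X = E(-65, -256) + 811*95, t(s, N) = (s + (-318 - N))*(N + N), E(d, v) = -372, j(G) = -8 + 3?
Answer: 106396725531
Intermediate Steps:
j(G) = -5
t(s, N) = 2*N*(-318 + s - N) (t(s, N) = (-318 + s - N)*(2*N) = 2*N*(-318 + s - N))
X = 76673 (X = -372 + 811*95 = -372 + 77045 = 76673)
(-327614 + X)*(t(j(26), 289) - 70255) = (-327614 + 76673)*(2*289*(-318 - 5 - 1*289) - 70255) = -250941*(2*289*(-318 - 5 - 289) - 70255) = -250941*(2*289*(-612) - 70255) = -250941*(-353736 - 70255) = -250941*(-423991) = 106396725531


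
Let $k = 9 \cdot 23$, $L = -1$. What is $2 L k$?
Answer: $-414$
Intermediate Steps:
$k = 207$
$2 L k = 2 \left(-1\right) 207 = \left(-2\right) 207 = -414$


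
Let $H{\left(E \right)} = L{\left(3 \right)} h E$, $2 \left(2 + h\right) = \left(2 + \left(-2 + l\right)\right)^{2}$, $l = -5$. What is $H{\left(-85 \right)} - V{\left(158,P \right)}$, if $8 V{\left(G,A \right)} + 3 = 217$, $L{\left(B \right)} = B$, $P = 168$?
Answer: $- \frac{10817}{4} \approx -2704.3$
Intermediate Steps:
$V{\left(G,A \right)} = \frac{107}{4}$ ($V{\left(G,A \right)} = - \frac{3}{8} + \frac{1}{8} \cdot 217 = - \frac{3}{8} + \frac{217}{8} = \frac{107}{4}$)
$h = \frac{21}{2}$ ($h = -2 + \frac{\left(2 - 7\right)^{2}}{2} = -2 + \frac{\left(-5\right)^{2}}{2} = -2 + \frac{1}{2} \cdot 25 = -2 + \frac{25}{2} = \frac{21}{2} \approx 10.5$)
$H{\left(E \right)} = \frac{63 E}{2}$ ($H{\left(E \right)} = 3 \cdot \frac{21}{2} E = \frac{63 E}{2}$)
$H{\left(-85 \right)} - V{\left(158,P \right)} = \frac{63}{2} \left(-85\right) - \frac{107}{4} = - \frac{5355}{2} - \frac{107}{4} = - \frac{10817}{4}$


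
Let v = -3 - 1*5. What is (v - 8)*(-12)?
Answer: 192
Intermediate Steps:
v = -8 (v = -3 - 5 = -8)
(v - 8)*(-12) = (-8 - 8)*(-12) = -16*(-12) = 192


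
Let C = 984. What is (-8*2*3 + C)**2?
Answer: 876096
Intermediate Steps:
(-8*2*3 + C)**2 = (-8*2*3 + 984)**2 = (-16*3 + 984)**2 = (-48 + 984)**2 = 936**2 = 876096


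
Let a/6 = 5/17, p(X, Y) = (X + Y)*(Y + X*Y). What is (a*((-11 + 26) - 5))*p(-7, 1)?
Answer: 10800/17 ≈ 635.29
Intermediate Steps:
a = 30/17 (a = 6*(5/17) = 30/17 ≈ 1.7647)
(a*((-11 + 26) - 5))*p(-7, 1) = (30*((-11 + 26) - 5)/17)*(1*(-7 + 1 + (-7)² - 7*1)) = (30*(15 - 5)/17)*(1*(-7 + 1 + 49 - 7)) = ((30/17)*10)*(1*36) = (300/17)*36 = 10800/17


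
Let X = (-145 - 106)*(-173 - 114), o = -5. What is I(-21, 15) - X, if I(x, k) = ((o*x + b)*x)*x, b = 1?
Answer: -25291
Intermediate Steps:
I(x, k) = x**2*(1 - 5*x) (I(x, k) = ((-5*x + 1)*x)*x = ((1 - 5*x)*x)*x = (x*(1 - 5*x))*x = x**2*(1 - 5*x))
X = 72037 (X = -251*(-287) = 72037)
I(-21, 15) - X = (-21)**2*(1 - 5*(-21)) - 1*72037 = 441*(1 + 105) - 72037 = 441*106 - 72037 = 46746 - 72037 = -25291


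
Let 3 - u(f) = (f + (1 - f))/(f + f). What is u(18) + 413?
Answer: 14975/36 ≈ 415.97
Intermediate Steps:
u(f) = 3 - 1/(2*f) (u(f) = 3 - (f + (1 - f))/(f + f) = 3 - 1/(2*f))
u(18) + 413 = (3 - ½/18) + 413 = (3 - ½*1/18) + 413 = (3 - 1/36) + 413 = 107/36 + 413 = 14975/36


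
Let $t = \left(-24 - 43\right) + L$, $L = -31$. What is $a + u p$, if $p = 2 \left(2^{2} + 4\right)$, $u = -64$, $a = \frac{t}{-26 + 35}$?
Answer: $- \frac{9314}{9} \approx -1034.9$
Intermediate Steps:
$t = -98$ ($t = \left(-24 - 43\right) - 31 = -67 - 31 = -98$)
$a = - \frac{98}{9}$ ($a = - \frac{98}{-26 + 35} = - \frac{98}{9} \approx -10.889$)
$p = 16$ ($p = 2 \left(4 + 4\right) = 2 \cdot 8 = 16$)
$a + u p = - \frac{98}{9} - 1024 = - \frac{9314}{9}$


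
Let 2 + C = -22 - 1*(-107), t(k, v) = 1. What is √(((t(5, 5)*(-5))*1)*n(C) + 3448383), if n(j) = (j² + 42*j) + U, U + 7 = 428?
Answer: √3394403 ≈ 1842.4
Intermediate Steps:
U = 421 (U = -7 + 428 = 421)
C = 83 (C = -2 + (-22 - 1*(-107)) = -2 + (-22 + 107) = -2 + 85 = 83)
n(j) = 421 + j² + 42*j (n(j) = (j² + 42*j) + 421 = 421 + j² + 42*j)
√(((t(5, 5)*(-5))*1)*n(C) + 3448383) = √(((1*(-5))*1)*(421 + 83² + 42*83) + 3448383) = √((-5*1)*(421 + 6889 + 3486) + 3448383) = √(-5*10796 + 3448383) = √(-53980 + 3448383) = √3394403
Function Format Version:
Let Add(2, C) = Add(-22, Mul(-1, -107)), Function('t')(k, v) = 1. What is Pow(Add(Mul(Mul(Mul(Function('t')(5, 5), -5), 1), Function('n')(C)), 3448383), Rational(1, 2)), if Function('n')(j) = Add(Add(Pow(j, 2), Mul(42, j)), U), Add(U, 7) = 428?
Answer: Pow(3394403, Rational(1, 2)) ≈ 1842.4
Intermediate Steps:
U = 421 (U = Add(-7, 428) = 421)
C = 83 (C = Add(-2, Add(-22, Mul(-1, -107))) = Add(-2, Add(-22, 107)) = Add(-2, 85) = 83)
Function('n')(j) = Add(421, Pow(j, 2), Mul(42, j)) (Function('n')(j) = Add(Add(Pow(j, 2), Mul(42, j)), 421) = Add(421, Pow(j, 2), Mul(42, j)))
Pow(Add(Mul(Mul(Mul(Function('t')(5, 5), -5), 1), Function('n')(C)), 3448383), Rational(1, 2)) = Pow(Add(Mul(Mul(Mul(1, -5), 1), Add(421, Pow(83, 2), Mul(42, 83))), 3448383), Rational(1, 2)) = Pow(Add(Mul(Mul(-5, 1), Add(421, 6889, 3486)), 3448383), Rational(1, 2)) = Pow(Add(Mul(-5, 10796), 3448383), Rational(1, 2)) = Pow(Add(-53980, 3448383), Rational(1, 2)) = Pow(3394403, Rational(1, 2))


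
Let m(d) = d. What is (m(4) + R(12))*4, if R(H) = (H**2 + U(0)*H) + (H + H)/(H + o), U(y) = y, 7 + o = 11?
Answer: 598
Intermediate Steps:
o = 4 (o = -7 + 11 = 4)
R(H) = H**2 + 2*H/(4 + H) (R(H) = (H**2 + 0*H) + (H + H)/(H + 4) = (H**2 + 0) + (2*H)/(4 + H) = H**2 + 2*H/(4 + H))
(m(4) + R(12))*4 = (4 + 12*(2 + 12**2 + 4*12)/(4 + 12))*4 = (4 + 12*(2 + 144 + 48)/16)*4 = (4 + 12*(1/16)*194)*4 = (4 + 291/2)*4 = (299/2)*4 = 598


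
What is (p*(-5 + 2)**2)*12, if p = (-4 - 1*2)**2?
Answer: 3888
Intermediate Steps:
p = 36 (p = (-4 - 2)**2 = (-6)**2 = 36)
(p*(-5 + 2)**2)*12 = (36*(-5 + 2)**2)*12 = (36*(-3)**2)*12 = (36*9)*12 = 324*12 = 3888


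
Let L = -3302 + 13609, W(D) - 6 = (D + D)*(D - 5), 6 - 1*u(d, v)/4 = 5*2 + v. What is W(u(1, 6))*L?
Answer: 37167042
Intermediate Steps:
u(d, v) = -16 - 4*v (u(d, v) = 24 - 4*(5*2 + v) = 24 - 4*(10 + v) = 24 + (-40 - 4*v) = -16 - 4*v)
W(D) = 6 + 2*D*(-5 + D) (W(D) = 6 + (D + D)*(D - 5) = 6 + (2*D)*(-5 + D) = 6 + 2*D*(-5 + D))
L = 10307
W(u(1, 6))*L = (6 - 10*(-16 - 4*6) + 2*(-16 - 4*6)²)*10307 = (6 - 10*(-16 - 24) + 2*(-16 - 24)²)*10307 = (6 - 10*(-40) + 2*(-40)²)*10307 = (6 + 400 + 2*1600)*10307 = (6 + 400 + 3200)*10307 = 3606*10307 = 37167042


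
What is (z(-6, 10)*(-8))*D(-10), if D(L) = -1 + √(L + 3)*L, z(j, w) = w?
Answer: 80 + 800*I*√7 ≈ 80.0 + 2116.6*I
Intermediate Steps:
D(L) = -1 + L*√(3 + L) (D(L) = -1 + √(3 + L)*L = -1 + L*√(3 + L))
(z(-6, 10)*(-8))*D(-10) = (10*(-8))*(-1 - 10*√(3 - 10)) = -80*(-1 - 10*I*√7) = 80 + 800*I*√7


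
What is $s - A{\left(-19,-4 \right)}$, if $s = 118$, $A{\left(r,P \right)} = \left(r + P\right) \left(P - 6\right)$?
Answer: $-112$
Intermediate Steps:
$A{\left(r,P \right)} = \left(-6 + P\right) \left(P + r\right)$ ($A{\left(r,P \right)} = \left(P + r\right) \left(-6 + P\right) = \left(-6 + P\right) \left(P + r\right)$)
$s - A{\left(-19,-4 \right)} = 118 - \left(\left(-4\right)^{2} - -24 - -114 - -76\right) = 118 - \left(16 + 24 + 114 + 76\right) = 118 - 230 = -112$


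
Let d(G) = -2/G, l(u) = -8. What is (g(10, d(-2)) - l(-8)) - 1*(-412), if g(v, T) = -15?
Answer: 405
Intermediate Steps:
(g(10, d(-2)) - l(-8)) - 1*(-412) = (-15 - 1*(-8)) - 1*(-412) = (-15 + 8) + 412 = -7 + 412 = 405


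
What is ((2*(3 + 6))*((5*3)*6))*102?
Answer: 165240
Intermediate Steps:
((2*(3 + 6))*((5*3)*6))*102 = ((2*9)*(15*6))*102 = (18*90)*102 = 1620*102 = 165240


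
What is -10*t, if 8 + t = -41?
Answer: 490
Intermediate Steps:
t = -49 (t = -8 - 41 = -49)
-10*t = -10*(-49) = 490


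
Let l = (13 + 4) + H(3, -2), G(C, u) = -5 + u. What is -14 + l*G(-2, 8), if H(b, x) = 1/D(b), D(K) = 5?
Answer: 188/5 ≈ 37.600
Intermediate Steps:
H(b, x) = ⅕ (H(b, x) = 1/5 = ⅕)
l = 86/5 (l = (13 + 4) + ⅕ = 17 + ⅕ = 86/5 ≈ 17.200)
-14 + l*G(-2, 8) = -14 + 86*(-5 + 8)/5 = -14 + (86/5)*3 = -14 + 258/5 = 188/5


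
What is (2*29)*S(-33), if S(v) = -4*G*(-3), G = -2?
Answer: -1392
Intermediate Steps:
S(v) = -24 (S(v) = -4*(-2)*(-3) = 8*(-3) = -24)
(2*29)*S(-33) = (2*29)*(-24) = 58*(-24) = -1392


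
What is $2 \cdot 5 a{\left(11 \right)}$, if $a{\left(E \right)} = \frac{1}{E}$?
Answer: $\frac{10}{11} \approx 0.90909$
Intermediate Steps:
$2 \cdot 5 a{\left(11 \right)} = \frac{2 \cdot 5}{11} = 10 \cdot \frac{1}{11} = \frac{10}{11}$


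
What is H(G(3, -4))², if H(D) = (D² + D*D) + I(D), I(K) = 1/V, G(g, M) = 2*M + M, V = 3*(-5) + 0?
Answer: 18653761/225 ≈ 82906.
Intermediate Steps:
V = -15 (V = -15 + 0 = -15)
G(g, M) = 3*M
I(K) = -1/15 (I(K) = 1/(-15) = -1/15)
H(D) = -1/15 + 2*D² (H(D) = (D² + D*D) - 1/15 = (D² + D²) - 1/15 = 2*D² - 1/15 = -1/15 + 2*D²)
H(G(3, -4))² = (-1/15 + 2*(3*(-4))²)² = (-1/15 + 2*(-12)²)² = (-1/15 + 2*144)² = (-1/15 + 288)² = (4319/15)² = 18653761/225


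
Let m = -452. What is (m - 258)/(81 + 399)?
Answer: -71/48 ≈ -1.4792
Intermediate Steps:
(m - 258)/(81 + 399) = (-452 - 258)/(81 + 399) = -710/480 = -710*1/480 = -71/48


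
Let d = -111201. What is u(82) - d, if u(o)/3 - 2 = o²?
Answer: 131379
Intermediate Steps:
u(o) = 6 + 3*o²
u(82) - d = (6 + 3*82²) - 1*(-111201) = (6 + 3*6724) + 111201 = (6 + 20172) + 111201 = 20178 + 111201 = 131379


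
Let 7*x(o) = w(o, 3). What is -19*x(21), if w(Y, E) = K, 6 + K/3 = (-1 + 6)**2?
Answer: -1083/7 ≈ -154.71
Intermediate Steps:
K = 57 (K = -18 + 3*(-1 + 6)**2 = -18 + 3*5**2 = -18 + 3*25 = -18 + 75 = 57)
w(Y, E) = 57
x(o) = 57/7 (x(o) = (1/7)*57 = 57/7)
-19*x(21) = -19*57/7 = -1083/7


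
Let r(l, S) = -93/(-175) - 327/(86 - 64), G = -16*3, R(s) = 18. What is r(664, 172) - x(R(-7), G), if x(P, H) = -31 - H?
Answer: -120629/3850 ≈ -31.332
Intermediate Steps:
G = -48
r(l, S) = -55179/3850 (r(l, S) = -93*(-1/175) - 327/22 = 93/175 - 327*1/22 = 93/175 - 327/22 = -55179/3850)
r(664, 172) - x(R(-7), G) = -55179/3850 - (-31 - 1*(-48)) = -55179/3850 - (-31 + 48) = -55179/3850 - 1*17 = -55179/3850 - 17 = -120629/3850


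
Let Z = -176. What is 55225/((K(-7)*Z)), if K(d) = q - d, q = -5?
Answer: -55225/352 ≈ -156.89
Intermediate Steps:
K(d) = -5 - d
55225/((K(-7)*Z)) = 55225/(((-5 - 1*(-7))*(-176))) = 55225/(((-5 + 7)*(-176))) = 55225/((2*(-176))) = 55225/(-352) = 55225*(-1/352) = -55225/352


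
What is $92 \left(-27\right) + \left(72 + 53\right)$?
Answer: $-2359$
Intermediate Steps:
$92 \left(-27\right) + \left(72 + 53\right) = -2484 + 125 = -2359$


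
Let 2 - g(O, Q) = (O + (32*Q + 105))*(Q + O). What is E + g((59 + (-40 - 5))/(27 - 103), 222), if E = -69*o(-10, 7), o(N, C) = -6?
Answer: -2308397411/1444 ≈ -1.5986e+6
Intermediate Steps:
g(O, Q) = 2 - (O + Q)*(105 + O + 32*Q) (g(O, Q) = 2 - (O + (32*Q + 105))*(Q + O) = 2 - (O + (105 + 32*Q))*(O + Q) = 2 - (105 + O + 32*Q)*(O + Q) = 2 - (O + Q)*(105 + O + 32*Q))
E = 414 (E = -69*(-6) = 414)
E + g((59 + (-40 - 5))/(27 - 103), 222) = 414 + (2 - ((59 + (-40 - 5))/(27 - 103))² - 105*(59 + (-40 - 5))/(27 - 103) - 105*222 - 32*222² - 33*(59 + (-40 - 5))/(27 - 103)*222) = 414 + (2 - ((59 - 45)/(-76))² - 105*(59 - 45)/(-76) - 23310 - 32*49284 - 33*(59 - 45)/(-76)*222) = 414 + (2 - (14*(-1/76))² - 1470*(-1)/76 - 23310 - 1577088 - 33*14*(-1/76)*222) = 414 + (2 - (-7/38)² - 105*(-7/38) - 23310 - 1577088 - 33*(-7/38)*222) = 414 + (2 - 1*49/1444 + 735/38 - 23310 - 1577088 + 25641/19) = 414 + (2 - 49/1444 + 735/38 - 23310 - 1577088 + 25641/19) = 414 - 2308995227/1444 = -2308397411/1444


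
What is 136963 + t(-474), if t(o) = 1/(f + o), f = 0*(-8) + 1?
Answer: 64783498/473 ≈ 1.3696e+5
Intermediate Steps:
f = 1 (f = 0 + 1 = 1)
t(o) = 1/(1 + o)
136963 + t(-474) = 136963 + 1/(1 - 474) = 136963 + 1/(-473) = 136963 - 1/473 = 64783498/473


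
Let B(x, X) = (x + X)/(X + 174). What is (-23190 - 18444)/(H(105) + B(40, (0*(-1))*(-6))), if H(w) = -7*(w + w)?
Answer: 1811079/63935 ≈ 28.327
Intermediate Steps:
H(w) = -14*w
B(x, X) = (X + x)/(174 + X)
(-23190 - 18444)/(H(105) + B(40, (0*(-1))*(-6))) = (-23190 - 18444)/(-14*105 + ((0*(-1))*(-6) + 40)/(174 + (0*(-1))*(-6))) = -41634/(-1470 + (0*(-6) + 40)/(174 + 0*(-6))) = -41634/(-1470 + (0 + 40)/(174 + 0)) = -41634/(-1470 + 40/174) = -41634/(-1470 + (1/174)*40) = -41634/(-1470 + 20/87) = -41634/(-127870/87) = -41634*(-87/127870) = 1811079/63935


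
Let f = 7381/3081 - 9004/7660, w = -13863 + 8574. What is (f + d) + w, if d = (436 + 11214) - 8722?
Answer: -13922972231/5900115 ≈ -2359.8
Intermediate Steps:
w = -5289
d = 2928 (d = 11650 - 8722 = 2928)
f = 7199284/5900115 (f = 7381*(1/3081) - 9004*1/7660 = 7381/3081 - 2251/1915 = 7199284/5900115 ≈ 1.2202)
(f + d) + w = (7199284/5900115 + 2928) - 5289 = 17282736004/5900115 - 5289 = -13922972231/5900115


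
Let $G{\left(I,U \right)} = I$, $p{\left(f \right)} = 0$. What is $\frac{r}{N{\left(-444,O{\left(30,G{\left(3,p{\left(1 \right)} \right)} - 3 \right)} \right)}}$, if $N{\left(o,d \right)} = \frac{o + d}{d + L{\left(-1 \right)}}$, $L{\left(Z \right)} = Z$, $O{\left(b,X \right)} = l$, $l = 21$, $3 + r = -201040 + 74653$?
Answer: $\frac{842600}{141} \approx 5975.9$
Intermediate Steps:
$r = -126390$ ($r = -3 + \left(-201040 + 74653\right) = -3 - 126387 = -126390$)
$O{\left(b,X \right)} = 21$
$N{\left(o,d \right)} = \frac{d + o}{-1 + d}$ ($N{\left(o,d \right)} = \frac{o + d}{d - 1} = \frac{d + o}{-1 + d}$)
$\frac{r}{N{\left(-444,O{\left(30,G{\left(3,p{\left(1 \right)} \right)} - 3 \right)} \right)}} = - \frac{126390}{\frac{1}{-1 + 21} \left(21 - 444\right)} = - \frac{126390}{\frac{1}{20} \left(-423\right)} = - \frac{126390}{- \frac{423}{20}} = \left(-126390\right) \left(- \frac{20}{423}\right) = \frac{842600}{141}$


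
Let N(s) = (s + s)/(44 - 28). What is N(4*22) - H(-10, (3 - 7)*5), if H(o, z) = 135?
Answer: -124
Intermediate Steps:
N(s) = s/8 (N(s) = (2*s)/16 = (2*s)*(1/16) = s/8)
N(4*22) - H(-10, (3 - 7)*5) = (4*22)/8 - 1*135 = (⅛)*88 - 135 = 11 - 135 = -124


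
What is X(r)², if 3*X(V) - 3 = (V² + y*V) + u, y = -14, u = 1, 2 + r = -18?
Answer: 51984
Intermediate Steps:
r = -20 (r = -2 - 18 = -20)
X(V) = 4/3 - 14*V/3 + V²/3 (X(V) = 1 + ((V² - 14*V) + 1)/3 = 1 + (1 + V² - 14*V)/3 = 1 + (⅓ - 14*V/3 + V²/3) = 4/3 - 14*V/3 + V²/3)
X(r)² = (4/3 - 14/3*(-20) + (⅓)*(-20)²)² = (4/3 + 280/3 + (⅓)*400)² = (4/3 + 280/3 + 400/3)² = 228² = 51984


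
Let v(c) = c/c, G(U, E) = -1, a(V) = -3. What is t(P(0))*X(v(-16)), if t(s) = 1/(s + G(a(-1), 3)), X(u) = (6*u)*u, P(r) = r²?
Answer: -6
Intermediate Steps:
v(c) = 1
X(u) = 6*u²
t(s) = 1/(-1 + s) (t(s) = 1/(s - 1) = 1/(-1 + s))
t(P(0))*X(v(-16)) = (6*1²)/(-1 + 0²) = (6*1)/(-1 + 0) = 6/(-1) = -1*6 = -6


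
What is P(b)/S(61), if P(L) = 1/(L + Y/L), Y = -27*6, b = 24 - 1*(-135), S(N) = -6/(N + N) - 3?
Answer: -3233/1557378 ≈ -0.0020759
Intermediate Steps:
S(N) = -3 - 3/N (S(N) = -6*1/(2*N) - 3 = -3/N - 3 = -3 - 3/N)
b = 159 (b = 24 + 135 = 159)
Y = -162
P(L) = 1/(L - 162/L)
P(b)/S(61) = (159/(-162 + 159**2))/(-3 - 3/61) = (159/(-162 + 25281))/(-3 - 3*1/61) = (159/25119)/(-3 - 3/61) = (159*(1/25119))/(-186/61) = (53/8373)*(-61/186) = -3233/1557378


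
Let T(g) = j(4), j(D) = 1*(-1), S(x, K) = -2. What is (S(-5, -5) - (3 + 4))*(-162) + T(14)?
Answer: 1457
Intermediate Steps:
j(D) = -1
T(g) = -1
(S(-5, -5) - (3 + 4))*(-162) + T(14) = (-2 - (3 + 4))*(-162) - 1 = (-2 - 1*7)*(-162) - 1 = (-2 - 7)*(-162) - 1 = -9*(-162) - 1 = 1458 - 1 = 1457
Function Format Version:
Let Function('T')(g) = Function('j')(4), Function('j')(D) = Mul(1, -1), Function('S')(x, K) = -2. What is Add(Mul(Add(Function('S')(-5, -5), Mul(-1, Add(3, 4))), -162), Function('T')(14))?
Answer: 1457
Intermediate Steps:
Function('j')(D) = -1
Function('T')(g) = -1
Add(Mul(Add(Function('S')(-5, -5), Mul(-1, Add(3, 4))), -162), Function('T')(14)) = Add(Mul(Add(-2, Mul(-1, Add(3, 4))), -162), -1) = Add(Mul(Add(-2, Mul(-1, 7)), -162), -1) = Add(Mul(Add(-2, -7), -162), -1) = Add(Mul(-9, -162), -1) = Add(1458, -1) = 1457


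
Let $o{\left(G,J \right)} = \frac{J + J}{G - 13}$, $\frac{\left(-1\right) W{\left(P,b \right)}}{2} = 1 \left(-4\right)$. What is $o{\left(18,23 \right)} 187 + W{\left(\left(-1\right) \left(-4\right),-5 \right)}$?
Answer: $\frac{8642}{5} \approx 1728.4$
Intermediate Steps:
$W{\left(P,b \right)} = 8$ ($W{\left(P,b \right)} = - 2 \cdot 1 \left(-4\right) = \left(-2\right) \left(-4\right) = 8$)
$o{\left(G,J \right)} = \frac{2 J}{-13 + G}$
$o{\left(18,23 \right)} 187 + W{\left(\left(-1\right) \left(-4\right),-5 \right)} = 2 \cdot 23 \frac{1}{-13 + 18} \cdot 187 + 8 = 2 \cdot 23 \cdot \frac{1}{5} \cdot 187 + 8 = \frac{46}{5} \cdot 187 + 8 = \frac{8602}{5} + 8 = \frac{8642}{5}$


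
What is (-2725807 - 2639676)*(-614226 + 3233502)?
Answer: -14053680850308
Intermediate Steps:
(-2725807 - 2639676)*(-614226 + 3233502) = -5365483*2619276 = -14053680850308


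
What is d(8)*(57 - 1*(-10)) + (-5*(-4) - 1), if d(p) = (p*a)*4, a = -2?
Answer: -4269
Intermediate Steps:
d(p) = -8*p (d(p) = (p*(-2))*4 = -2*p*4 = -8*p)
d(8)*(57 - 1*(-10)) + (-5*(-4) - 1) = (-8*8)*(57 - 1*(-10)) + (-5*(-4) - 1) = -64*(57 + 10) + (20 - 1) = -64*67 + 19 = -4288 + 19 = -4269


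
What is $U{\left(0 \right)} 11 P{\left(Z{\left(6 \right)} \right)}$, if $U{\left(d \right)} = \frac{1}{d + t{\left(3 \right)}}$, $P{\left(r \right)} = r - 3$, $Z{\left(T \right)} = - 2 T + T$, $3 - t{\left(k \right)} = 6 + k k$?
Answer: $\frac{33}{4} \approx 8.25$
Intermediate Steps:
$t{\left(k \right)} = -3 - k^{2}$ ($t{\left(k \right)} = 3 - \left(6 + k k\right) = 3 - \left(6 + k^{2}\right) = -3 - k^{2}$)
$Z{\left(T \right)} = - T$
$P{\left(r \right)} = -3 + r$
$U{\left(d \right)} = \frac{1}{-12 + d}$ ($U{\left(d \right)} = \frac{1}{d - 12} = \frac{1}{-12 + d}$)
$U{\left(0 \right)} 11 P{\left(Z{\left(6 \right)} \right)} = \frac{1}{-12 + 0} \cdot 11 \left(-3 - 6\right) = \frac{1}{-12} \cdot 11 \left(-3 - 6\right) = \left(- \frac{1}{12}\right) 11 \left(-9\right) = \left(- \frac{11}{12}\right) \left(-9\right) = \frac{33}{4}$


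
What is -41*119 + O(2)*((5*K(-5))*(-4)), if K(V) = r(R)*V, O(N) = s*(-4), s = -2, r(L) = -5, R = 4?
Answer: -8879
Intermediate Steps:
O(N) = 8 (O(N) = -2*(-4) = 8)
K(V) = -5*V
-41*119 + O(2)*((5*K(-5))*(-4)) = -41*119 + 8*((5*(-5*(-5)))*(-4)) = -4879 + 8*((5*25)*(-4)) = -4879 + 8*(125*(-4)) = -4879 + 8*(-500) = -4879 - 4000 = -8879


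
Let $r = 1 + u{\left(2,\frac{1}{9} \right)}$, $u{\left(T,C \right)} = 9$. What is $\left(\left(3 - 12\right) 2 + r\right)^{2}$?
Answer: $64$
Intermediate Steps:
$r = 10$ ($r = 1 + 9 = 10$)
$\left(\left(3 - 12\right) 2 + r\right)^{2} = \left(\left(3 - 12\right) 2 + 10\right)^{2} = \left(\left(-9\right) 2 + 10\right)^{2} = \left(-18 + 10\right)^{2} = \left(-8\right)^{2} = 64$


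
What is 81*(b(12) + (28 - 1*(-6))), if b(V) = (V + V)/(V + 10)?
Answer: 31266/11 ≈ 2842.4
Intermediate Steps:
b(V) = 2*V/(10 + V) (b(V) = (2*V)/(10 + V) = 2*V/(10 + V))
81*(b(12) + (28 - 1*(-6))) = 81*(2*12/(10 + 12) + (28 - 1*(-6))) = 81*(2*12/22 + (28 + 6)) = 81*(2*12*(1/22) + 34) = 81*(12/11 + 34) = 81*(386/11) = 31266/11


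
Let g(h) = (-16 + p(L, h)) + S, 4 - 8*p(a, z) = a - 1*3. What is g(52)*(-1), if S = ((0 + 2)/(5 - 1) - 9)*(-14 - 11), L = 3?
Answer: -197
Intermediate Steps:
p(a, z) = 7/8 - a/8 (p(a, z) = ½ - (a - 1*3)/8 = ½ - (a - 3)/8 = ½ - (-3 + a)/8 = ½ + (3/8 - a/8) = 7/8 - a/8)
S = 425/2 (S = (2/4 - 9)*(-25) = (2*(¼) - 9)*(-25) = (½ - 9)*(-25) = -17/2*(-25) = 425/2 ≈ 212.50)
g(h) = 197 (g(h) = (-16 + (7/8 - ⅛*3)) + 425/2 = (-16 + (7/8 - 3/8)) + 425/2 = (-16 + ½) + 425/2 = -31/2 + 425/2 = 197)
g(52)*(-1) = 197*(-1) = -197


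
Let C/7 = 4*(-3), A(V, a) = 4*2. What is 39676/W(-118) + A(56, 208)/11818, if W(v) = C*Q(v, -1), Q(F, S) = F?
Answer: 8374469/2091786 ≈ 4.0035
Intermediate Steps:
A(V, a) = 8
C = -84 (C = 7*(4*(-3)) = 7*(-12) = -84)
W(v) = -84*v
39676/W(-118) + A(56, 208)/11818 = 39676/((-84*(-118))) + 8/11818 = 39676/9912 + 8*(1/11818) = 39676*(1/9912) + 4/5909 = 1417/354 + 4/5909 = 8374469/2091786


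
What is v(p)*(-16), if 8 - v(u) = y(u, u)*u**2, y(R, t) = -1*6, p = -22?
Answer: -46592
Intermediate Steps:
y(R, t) = -6
v(u) = 8 + 6*u**2 (v(u) = 8 - (-6)*u**2 = 8 + 6*u**2)
v(p)*(-16) = (8 + 6*(-22)**2)*(-16) = (8 + 6*484)*(-16) = (8 + 2904)*(-16) = 2912*(-16) = -46592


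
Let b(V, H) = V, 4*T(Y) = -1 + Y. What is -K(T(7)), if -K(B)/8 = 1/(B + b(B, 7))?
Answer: 8/3 ≈ 2.6667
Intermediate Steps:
T(Y) = -¼ + Y/4 (T(Y) = (-1 + Y)/4 = -¼ + Y/4)
K(B) = -4/B (K(B) = -8/(B + B) = -8*1/(2*B) = -4/B)
-K(T(7)) = -(-4)/(-¼ + (¼)*7) = -(-4)/(-¼ + 7/4) = -(-4)/3/2 = -(-4)*2/3 = -1*(-8/3) = 8/3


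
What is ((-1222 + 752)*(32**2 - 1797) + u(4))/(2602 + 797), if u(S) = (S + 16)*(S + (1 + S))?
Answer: 363490/3399 ≈ 106.94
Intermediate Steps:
u(S) = (1 + 2*S)*(16 + S) (u(S) = (16 + S)*(1 + 2*S) = (1 + 2*S)*(16 + S))
((-1222 + 752)*(32**2 - 1797) + u(4))/(2602 + 797) = ((-1222 + 752)*(32**2 - 1797) + (16 + 2*4**2 + 33*4))/(2602 + 797) = (-470*(1024 - 1797) + (16 + 2*16 + 132))/3399 = (-470*(-773) + (16 + 32 + 132))*(1/3399) = (363310 + 180)*(1/3399) = 363490*(1/3399) = 363490/3399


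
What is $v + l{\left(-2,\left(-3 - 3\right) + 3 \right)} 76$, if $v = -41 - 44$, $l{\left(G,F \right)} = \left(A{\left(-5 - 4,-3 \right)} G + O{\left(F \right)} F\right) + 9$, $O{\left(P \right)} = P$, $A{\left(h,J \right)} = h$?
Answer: $2651$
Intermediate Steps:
$l{\left(G,F \right)} = 9 + F^{2} - 9 G$ ($l{\left(G,F \right)} = \left(\left(-5 - 4\right) G + F F\right) + 9 = \left(\left(-5 - 4\right) G + F^{2}\right) + 9 = \left(- 9 G + F^{2}\right) + 9 = \left(F^{2} - 9 G\right) + 9 = 9 + F^{2} - 9 G$)
$v = -85$ ($v = -41 - 44 = -85$)
$v + l{\left(-2,\left(-3 - 3\right) + 3 \right)} 76 = -85 + \left(9 + \left(\left(-3 - 3\right) + 3\right)^{2} - -18\right) 76 = -85 + \left(9 + \left(-6 + 3\right)^{2} + 18\right) 76 = -85 + \left(9 + \left(-3\right)^{2} + 18\right) 76 = -85 + \left(9 + 9 + 18\right) 76 = -85 + 36 \cdot 76 = -85 + 2736 = 2651$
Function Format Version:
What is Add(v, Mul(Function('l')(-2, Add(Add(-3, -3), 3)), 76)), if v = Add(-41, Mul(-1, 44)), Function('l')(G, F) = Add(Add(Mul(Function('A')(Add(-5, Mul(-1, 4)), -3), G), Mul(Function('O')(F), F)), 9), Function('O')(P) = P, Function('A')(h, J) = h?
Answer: 2651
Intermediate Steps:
Function('l')(G, F) = Add(9, Pow(F, 2), Mul(-9, G)) (Function('l')(G, F) = Add(Add(Mul(Add(-5, Mul(-1, 4)), G), Mul(F, F)), 9) = Add(Add(Mul(Add(-5, -4), G), Pow(F, 2)), 9) = Add(Add(Mul(-9, G), Pow(F, 2)), 9) = Add(Add(Pow(F, 2), Mul(-9, G)), 9) = Add(9, Pow(F, 2), Mul(-9, G)))
v = -85 (v = Add(-41, -44) = -85)
Add(v, Mul(Function('l')(-2, Add(Add(-3, -3), 3)), 76)) = Add(-85, Mul(Add(9, Pow(Add(Add(-3, -3), 3), 2), Mul(-9, -2)), 76)) = Add(-85, Mul(Add(9, Pow(Add(-6, 3), 2), 18), 76)) = Add(-85, Mul(Add(9, Pow(-3, 2), 18), 76)) = Add(-85, Mul(Add(9, 9, 18), 76)) = Add(-85, Mul(36, 76)) = Add(-85, 2736) = 2651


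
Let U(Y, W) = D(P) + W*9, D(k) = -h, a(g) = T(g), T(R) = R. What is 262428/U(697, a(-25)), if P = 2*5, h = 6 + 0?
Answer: -87476/77 ≈ -1136.1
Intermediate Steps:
a(g) = g
h = 6
P = 10
D(k) = -6 (D(k) = -1*6 = -6)
U(Y, W) = -6 + 9*W (U(Y, W) = -6 + W*9 = -6 + 9*W)
262428/U(697, a(-25)) = 262428/(-6 + 9*(-25)) = 262428/(-6 - 225) = 262428/(-231) = 262428*(-1/231) = -87476/77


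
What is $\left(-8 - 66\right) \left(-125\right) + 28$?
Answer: $9278$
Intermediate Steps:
$\left(-8 - 66\right) \left(-125\right) + 28 = \left(-74\right) \left(-125\right) + 28 = 9250 + 28 = 9278$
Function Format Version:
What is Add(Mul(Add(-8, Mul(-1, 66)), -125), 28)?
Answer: 9278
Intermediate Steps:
Add(Mul(Add(-8, Mul(-1, 66)), -125), 28) = Add(Mul(Add(-8, -66), -125), 28) = Add(Mul(-74, -125), 28) = Add(9250, 28) = 9278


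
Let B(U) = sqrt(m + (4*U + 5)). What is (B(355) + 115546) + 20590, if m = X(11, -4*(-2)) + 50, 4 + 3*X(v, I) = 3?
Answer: 136136 + 2*sqrt(3318)/3 ≈ 1.3617e+5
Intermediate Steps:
X(v, I) = -1/3 (X(v, I) = -4/3 + (1/3)*3 = -4/3 + 1 = -1/3)
m = 149/3 (m = -1/3 + 50 = 149/3 ≈ 49.667)
B(U) = sqrt(164/3 + 4*U) (B(U) = sqrt(149/3 + (4*U + 5)) = sqrt(149/3 + (5 + 4*U)) = sqrt(164/3 + 4*U))
(B(355) + 115546) + 20590 = (2*sqrt(123 + 9*355)/3 + 115546) + 20590 = (2*sqrt(123 + 3195)/3 + 115546) + 20590 = (2*sqrt(3318)/3 + 115546) + 20590 = (115546 + 2*sqrt(3318)/3) + 20590 = 136136 + 2*sqrt(3318)/3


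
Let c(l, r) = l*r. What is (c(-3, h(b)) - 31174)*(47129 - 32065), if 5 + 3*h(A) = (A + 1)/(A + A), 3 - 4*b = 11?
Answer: -469533582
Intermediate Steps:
b = -2 (b = ¾ - ¼*11 = ¾ - 11/4 = -2)
h(A) = -5/3 + (1 + A)/(6*A) (h(A) = -5/3 + ((A + 1)/(A + A))/3 = -5/3 + ((1 + A)/((2*A)))/3 = -5/3 + ((1 + A)*(1/(2*A)))/3 = -5/3 + ((1 + A)/(2*A))/3 = -5/3 + (1 + A)/(6*A))
(c(-3, h(b)) - 31174)*(47129 - 32065) = (-(1 - 9*(-2))/(2*(-2)) - 31174)*(47129 - 32065) = (-(-1)*(1 + 18)/(2*2) - 31174)*15064 = (-(-1)*19/(2*2) - 31174)*15064 = (-3*(-19/12) - 31174)*15064 = (19/4 - 31174)*15064 = -124677/4*15064 = -469533582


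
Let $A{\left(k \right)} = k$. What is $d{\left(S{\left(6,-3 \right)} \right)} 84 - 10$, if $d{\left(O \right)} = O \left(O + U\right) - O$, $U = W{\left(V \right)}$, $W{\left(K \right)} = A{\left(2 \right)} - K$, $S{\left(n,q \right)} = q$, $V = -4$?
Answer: $-514$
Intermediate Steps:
$W{\left(K \right)} = 2 - K$
$U = 6$ ($U = 2 - -4 = 2 + 4 = 6$)
$d{\left(O \right)} = - O + O \left(6 + O\right)$ ($d{\left(O \right)} = O \left(O + 6\right) - O = O \left(6 + O\right) - O = - O + O \left(6 + O\right)$)
$d{\left(S{\left(6,-3 \right)} \right)} 84 - 10 = - 3 \left(5 - 3\right) 84 - 10 = \left(-3\right) 2 \cdot 84 - 10 = \left(-6\right) 84 - 10 = -504 - 10 = -514$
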